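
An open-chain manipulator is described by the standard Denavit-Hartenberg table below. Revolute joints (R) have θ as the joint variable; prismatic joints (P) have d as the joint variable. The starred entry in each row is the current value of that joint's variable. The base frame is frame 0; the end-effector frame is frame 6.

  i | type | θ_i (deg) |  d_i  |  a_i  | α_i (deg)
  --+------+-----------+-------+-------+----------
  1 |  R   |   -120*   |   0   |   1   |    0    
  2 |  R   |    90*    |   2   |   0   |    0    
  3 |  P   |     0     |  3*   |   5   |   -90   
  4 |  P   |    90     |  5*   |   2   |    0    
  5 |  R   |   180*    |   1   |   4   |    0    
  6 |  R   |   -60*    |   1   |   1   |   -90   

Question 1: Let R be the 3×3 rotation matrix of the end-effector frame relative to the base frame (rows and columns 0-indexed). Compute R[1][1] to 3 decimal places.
End-effector y-axis (col 1 of R) = (-0.5000,-0.8660,-0.0000)
R[1][1] = -0.8660

-0.866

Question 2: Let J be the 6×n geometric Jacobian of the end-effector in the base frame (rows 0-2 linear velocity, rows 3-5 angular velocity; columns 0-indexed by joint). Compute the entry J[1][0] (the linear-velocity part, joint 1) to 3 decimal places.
6.580

axis z_0 = ẑ; lever o_n−o_0 = (6.5801,3.1292,7.5000)
cross product → J_v[:, 0] = (-3.1292,6.5801,0.0000)
J_ω[:, 0] = z_0
entry J[1][0] = 6.5801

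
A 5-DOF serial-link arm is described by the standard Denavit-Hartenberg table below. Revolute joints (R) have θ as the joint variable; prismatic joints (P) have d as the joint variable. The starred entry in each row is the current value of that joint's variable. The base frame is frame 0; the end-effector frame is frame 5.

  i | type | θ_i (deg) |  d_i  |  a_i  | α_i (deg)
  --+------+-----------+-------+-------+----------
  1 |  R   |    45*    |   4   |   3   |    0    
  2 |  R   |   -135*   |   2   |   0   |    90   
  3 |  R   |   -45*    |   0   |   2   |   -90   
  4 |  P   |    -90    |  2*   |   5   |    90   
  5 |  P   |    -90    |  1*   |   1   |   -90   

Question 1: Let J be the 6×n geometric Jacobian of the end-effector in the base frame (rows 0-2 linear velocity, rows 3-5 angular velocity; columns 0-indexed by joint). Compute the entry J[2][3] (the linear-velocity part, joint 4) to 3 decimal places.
0.707

prismatic axis z_3 = (-0.0000,-0.7071,0.7071)
J_v[:, 3] = z_3; J_ω[:, 3] = (0,0,0)
entry J[2][3] = 0.7071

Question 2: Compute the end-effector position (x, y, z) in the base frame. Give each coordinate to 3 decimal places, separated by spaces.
-2.879 0.707 6.000

after link 1: o_1 = (2.1213, 2.1213, 4.0000)
after link 2: o_2 = (2.1213, 2.1213, 6.0000)
after link 3: o_3 = (2.1213, 0.7071, 4.5858)
after link 4: o_4 = (-2.8787, -0.7071, 6.0000)
after link 5: o_5 = (-2.8787, 0.7071, 6.0000)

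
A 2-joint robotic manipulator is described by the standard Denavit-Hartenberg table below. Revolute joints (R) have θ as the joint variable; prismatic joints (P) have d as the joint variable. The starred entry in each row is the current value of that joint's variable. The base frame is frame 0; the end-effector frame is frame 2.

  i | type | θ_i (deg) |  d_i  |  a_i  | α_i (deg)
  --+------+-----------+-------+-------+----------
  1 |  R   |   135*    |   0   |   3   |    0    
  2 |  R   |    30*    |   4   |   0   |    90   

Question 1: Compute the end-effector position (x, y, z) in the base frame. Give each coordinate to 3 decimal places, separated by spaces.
after link 1: o_1 = (-2.1213, 2.1213, 0.0000)
after link 2: o_2 = (-2.1213, 2.1213, 4.0000)

-2.121 2.121 4.000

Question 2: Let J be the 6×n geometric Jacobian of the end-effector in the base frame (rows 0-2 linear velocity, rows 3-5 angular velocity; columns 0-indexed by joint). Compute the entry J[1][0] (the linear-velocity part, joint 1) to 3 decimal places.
-2.121

axis z_0 = ẑ; lever o_n−o_0 = (-2.1213,2.1213,4.0000)
cross product → J_v[:, 0] = (-2.1213,-2.1213,0.0000)
J_ω[:, 0] = z_0
entry J[1][0] = -2.1213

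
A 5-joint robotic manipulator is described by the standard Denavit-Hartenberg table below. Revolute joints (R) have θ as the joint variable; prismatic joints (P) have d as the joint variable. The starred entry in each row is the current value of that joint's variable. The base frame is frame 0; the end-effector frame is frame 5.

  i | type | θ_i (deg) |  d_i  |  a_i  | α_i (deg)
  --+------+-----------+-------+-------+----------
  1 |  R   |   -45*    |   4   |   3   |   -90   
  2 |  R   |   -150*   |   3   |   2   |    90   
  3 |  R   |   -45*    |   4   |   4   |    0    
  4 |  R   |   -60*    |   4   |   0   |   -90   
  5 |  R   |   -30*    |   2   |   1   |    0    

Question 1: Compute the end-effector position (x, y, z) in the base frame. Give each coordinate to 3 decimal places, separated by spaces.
after link 1: o_1 = (2.1213, -2.1213, 4.0000)
after link 2: o_2 = (3.0179, 1.2247, 5.0000)
after link 3: o_3 = (-2.1284, 2.3710, 2.9501)
after link 4: o_4 = (-3.5426, 3.7852, -0.5140)
after link 5: o_5 = (-5.7226, 4.0502, -0.0931)

-5.723 4.050 -0.093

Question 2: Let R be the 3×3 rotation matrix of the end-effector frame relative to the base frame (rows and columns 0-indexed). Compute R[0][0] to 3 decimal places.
-0.631

End-effector x-axis (col 0 of R) = (-0.6310,-0.5520,-0.5451)
R[0][0] = -0.6310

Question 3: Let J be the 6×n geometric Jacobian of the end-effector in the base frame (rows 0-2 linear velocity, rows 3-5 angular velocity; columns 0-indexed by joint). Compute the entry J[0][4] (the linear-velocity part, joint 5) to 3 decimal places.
0.044

axis z_4 = (-0.7745,0.4085,0.4830); lever o_n−o_4 = (-2.1801,0.2650,0.4208)
cross product → J_v[:, 4] = (0.0439,-0.7269,0.6853)
J_ω[:, 4] = z_4
entry J[0][4] = 0.0439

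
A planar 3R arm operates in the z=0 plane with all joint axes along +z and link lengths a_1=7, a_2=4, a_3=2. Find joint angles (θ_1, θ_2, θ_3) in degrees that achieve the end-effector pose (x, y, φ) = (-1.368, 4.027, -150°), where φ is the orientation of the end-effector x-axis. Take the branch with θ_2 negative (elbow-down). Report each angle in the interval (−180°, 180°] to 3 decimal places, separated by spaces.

119.996 -134.998 -134.998

wrist centre = target − a_3·(cos φ, sin φ) = (0.3641, 5.0270)
cos θ_2 = (25.4033−7²−4²)/(2·7·4) = -0.7071; θ_2 = -134.9982° (elbow-down)
β = atan2(5.0270,0.3641) = 85.8579°; ψ = atan2(-2.8285,4.1717) = -34.1385°
θ_1 = β − ψ = 119.9964°
θ_3 = φ − θ_1 − θ_2 = -134.9982° (wrapped to (-180°,180°])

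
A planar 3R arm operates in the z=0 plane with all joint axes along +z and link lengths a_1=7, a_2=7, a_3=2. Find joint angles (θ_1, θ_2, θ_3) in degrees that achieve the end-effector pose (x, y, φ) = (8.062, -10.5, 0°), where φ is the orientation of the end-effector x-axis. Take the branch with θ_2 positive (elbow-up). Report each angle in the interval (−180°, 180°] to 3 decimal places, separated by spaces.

-90.001 60.001 30.000

wrist centre = target − a_3·(cos φ, sin φ) = (6.0620, -10.5000)
cos θ_2 = (146.9978−7²−7²)/(2·7·7) = 0.5000; θ_2 = 60.0015° (elbow-up)
β = atan2(-10.5000,6.0620) = -60.0007°; ψ = atan2(6.0623,10.4998) = 30.0007°
θ_1 = β − ψ = -90.0015°
θ_3 = φ − θ_1 − θ_2 = 30.0000° (wrapped to (-180°,180°])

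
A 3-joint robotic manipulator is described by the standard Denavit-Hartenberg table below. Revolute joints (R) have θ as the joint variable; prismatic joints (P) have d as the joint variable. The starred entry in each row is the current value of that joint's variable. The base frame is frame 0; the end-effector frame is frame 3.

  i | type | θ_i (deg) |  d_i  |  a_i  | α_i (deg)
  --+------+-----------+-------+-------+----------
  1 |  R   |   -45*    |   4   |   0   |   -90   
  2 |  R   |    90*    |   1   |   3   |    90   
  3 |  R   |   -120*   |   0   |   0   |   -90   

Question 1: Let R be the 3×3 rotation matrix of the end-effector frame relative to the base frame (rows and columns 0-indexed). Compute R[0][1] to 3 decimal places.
End-effector y-axis (col 1 of R) = (-0.7071,0.7071,-0.0000)
R[0][1] = -0.7071

-0.707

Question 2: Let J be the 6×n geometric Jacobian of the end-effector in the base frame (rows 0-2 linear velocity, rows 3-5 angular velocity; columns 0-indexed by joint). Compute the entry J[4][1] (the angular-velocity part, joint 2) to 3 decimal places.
0.707

axis z_1 = (0.7071,0.7071,0.0000); lever o_n−o_1 = (0.7071,0.7071,-3.0000)
cross product → J_v[:, 1] = (-2.1213,2.1213,-0.0000)
J_ω[:, 1] = z_1
entry J[4][1] = 0.7071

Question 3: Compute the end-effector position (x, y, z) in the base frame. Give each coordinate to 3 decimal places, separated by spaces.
0.707 0.707 1.000

after link 1: o_1 = (0.0000, 0.0000, 4.0000)
after link 2: o_2 = (0.7071, 0.7071, 1.0000)
after link 3: o_3 = (0.7071, 0.7071, 1.0000)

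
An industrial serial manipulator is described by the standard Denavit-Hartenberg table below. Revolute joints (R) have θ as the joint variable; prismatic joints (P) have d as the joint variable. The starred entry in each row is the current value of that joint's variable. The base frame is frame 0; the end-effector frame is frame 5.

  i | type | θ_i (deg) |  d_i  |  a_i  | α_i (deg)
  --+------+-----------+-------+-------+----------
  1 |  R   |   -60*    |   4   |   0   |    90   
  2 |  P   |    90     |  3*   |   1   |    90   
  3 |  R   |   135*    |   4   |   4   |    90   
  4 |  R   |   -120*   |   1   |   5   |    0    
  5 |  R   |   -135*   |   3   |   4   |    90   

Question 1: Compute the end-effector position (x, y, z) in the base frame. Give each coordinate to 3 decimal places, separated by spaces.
after link 1: o_1 = (0.0000, 0.0000, 4.0000)
after link 2: o_2 = (-2.5981, -1.5000, 5.0000)
after link 3: o_3 = (-3.0476, -6.3783, 2.1716)
after link 4: o_4 = (-4.2941, -2.0980, 4.6464)
after link 5: o_5 = (-3.5654, -6.1387, 7.4998)

-3.565 -6.139 7.500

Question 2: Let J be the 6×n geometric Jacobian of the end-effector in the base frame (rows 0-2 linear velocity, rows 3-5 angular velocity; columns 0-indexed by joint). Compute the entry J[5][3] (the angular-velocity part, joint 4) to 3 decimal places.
axis z_3 = (-0.6124,-0.3536,0.7071); lever o_n−o_3 = (-0.5178,0.2396,5.3282)
cross product → J_v[:, 3] = (-2.0533,2.8967,-0.3298)
J_ω[:, 3] = z_3
entry J[5][3] = 0.7071

0.707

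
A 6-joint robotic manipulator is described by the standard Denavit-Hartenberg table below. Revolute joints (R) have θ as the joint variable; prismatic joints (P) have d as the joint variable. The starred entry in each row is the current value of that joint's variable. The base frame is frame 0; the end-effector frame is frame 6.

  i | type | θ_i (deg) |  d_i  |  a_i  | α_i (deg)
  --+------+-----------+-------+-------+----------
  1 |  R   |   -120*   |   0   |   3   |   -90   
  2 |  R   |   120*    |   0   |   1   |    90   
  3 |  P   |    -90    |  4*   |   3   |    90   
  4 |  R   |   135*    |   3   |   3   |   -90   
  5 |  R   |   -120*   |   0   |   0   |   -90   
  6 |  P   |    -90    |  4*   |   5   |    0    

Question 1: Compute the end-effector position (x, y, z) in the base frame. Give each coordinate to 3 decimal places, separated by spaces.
-0.258 -10.660 0.946

after link 1: o_1 = (-1.5000, -2.5981, 0.0000)
after link 2: o_2 = (-1.2500, -2.1651, -0.8660)
after link 3: o_3 = (-5.5801, -3.6651, -2.8660)
after link 4: o_4 = (-5.4116, -7.6158, -1.3286)
after link 5: o_5 = (-5.4116, -7.6158, -1.3286)
after link 6: o_6 = (-0.2581, -10.6598, 0.9465)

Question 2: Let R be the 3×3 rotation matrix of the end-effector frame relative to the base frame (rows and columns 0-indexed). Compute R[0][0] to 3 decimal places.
End-effector x-axis (col 0 of R) = (0.9186,0.1768,0.3536)
R[0][0] = 0.9186

0.919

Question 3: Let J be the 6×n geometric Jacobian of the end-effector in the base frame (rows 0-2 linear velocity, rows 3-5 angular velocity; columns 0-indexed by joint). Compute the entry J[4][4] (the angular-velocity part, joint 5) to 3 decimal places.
0.177

axis z_4 = (0.9186,0.1768,0.3536); lever o_n−o_4 = (5.1535,-3.0440,2.2751)
cross product → J_v[:, 4] = (1.4784,-0.2678,-3.7071)
J_ω[:, 4] = z_4
entry J[4][4] = 0.1768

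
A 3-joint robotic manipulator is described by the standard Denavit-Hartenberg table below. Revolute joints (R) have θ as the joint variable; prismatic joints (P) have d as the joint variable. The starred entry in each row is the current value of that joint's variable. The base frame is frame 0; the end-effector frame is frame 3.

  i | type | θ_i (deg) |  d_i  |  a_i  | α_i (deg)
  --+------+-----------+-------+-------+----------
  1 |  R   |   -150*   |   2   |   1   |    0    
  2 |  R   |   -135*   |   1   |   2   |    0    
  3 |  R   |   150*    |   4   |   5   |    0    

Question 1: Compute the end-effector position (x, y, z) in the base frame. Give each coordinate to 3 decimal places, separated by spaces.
-3.884 -2.104 7.000

after link 1: o_1 = (-0.8660, -0.5000, 2.0000)
after link 2: o_2 = (-0.3484, 1.4319, 3.0000)
after link 3: o_3 = (-3.8839, -2.1037, 7.0000)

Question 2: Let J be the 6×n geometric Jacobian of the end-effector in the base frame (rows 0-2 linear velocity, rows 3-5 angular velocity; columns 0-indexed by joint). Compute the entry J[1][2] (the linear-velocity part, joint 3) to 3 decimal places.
axis z_2 = (0.0000,0.0000,1.0000); lever o_n−o_2 = (-3.5355,-3.5355,4.0000)
cross product → J_v[:, 2] = (3.5355,-3.5355,0.0000)
J_ω[:, 2] = z_2
entry J[1][2] = -3.5355

-3.536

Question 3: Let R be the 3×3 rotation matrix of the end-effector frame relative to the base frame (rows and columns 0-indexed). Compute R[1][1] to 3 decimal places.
End-effector y-axis (col 1 of R) = (0.7071,-0.7071,0.0000)
R[1][1] = -0.7071

-0.707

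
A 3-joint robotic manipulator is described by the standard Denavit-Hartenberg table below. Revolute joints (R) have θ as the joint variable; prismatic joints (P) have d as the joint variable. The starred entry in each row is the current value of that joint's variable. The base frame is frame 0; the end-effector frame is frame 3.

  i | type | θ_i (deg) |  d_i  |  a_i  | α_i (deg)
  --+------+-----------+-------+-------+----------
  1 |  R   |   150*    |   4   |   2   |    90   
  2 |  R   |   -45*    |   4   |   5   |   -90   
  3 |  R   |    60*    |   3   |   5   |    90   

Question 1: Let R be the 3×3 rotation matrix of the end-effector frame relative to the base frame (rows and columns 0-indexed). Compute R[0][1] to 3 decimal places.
End-effector y-axis (col 1 of R) = (-0.6124,0.3536,0.7071)
R[0][1] = -0.6124

-0.612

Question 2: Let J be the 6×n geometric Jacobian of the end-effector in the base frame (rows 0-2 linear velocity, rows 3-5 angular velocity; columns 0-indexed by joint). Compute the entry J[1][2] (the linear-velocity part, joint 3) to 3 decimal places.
-3.696

axis z_2 = (-0.6124,0.3536,0.7071); lever o_n−o_2 = (-5.5331,-1.8055,0.3536)
cross product → J_v[:, 2] = (1.4017,-3.6960,3.0619)
J_ω[:, 2] = z_2
entry J[1][2] = -3.6960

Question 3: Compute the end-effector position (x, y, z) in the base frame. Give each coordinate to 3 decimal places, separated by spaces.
-8.327 4.426 0.818

after link 1: o_1 = (-1.7321, 1.0000, 4.0000)
after link 2: o_2 = (-2.7939, 6.2319, 0.4645)
after link 3: o_3 = (-8.3270, 4.4264, 0.8180)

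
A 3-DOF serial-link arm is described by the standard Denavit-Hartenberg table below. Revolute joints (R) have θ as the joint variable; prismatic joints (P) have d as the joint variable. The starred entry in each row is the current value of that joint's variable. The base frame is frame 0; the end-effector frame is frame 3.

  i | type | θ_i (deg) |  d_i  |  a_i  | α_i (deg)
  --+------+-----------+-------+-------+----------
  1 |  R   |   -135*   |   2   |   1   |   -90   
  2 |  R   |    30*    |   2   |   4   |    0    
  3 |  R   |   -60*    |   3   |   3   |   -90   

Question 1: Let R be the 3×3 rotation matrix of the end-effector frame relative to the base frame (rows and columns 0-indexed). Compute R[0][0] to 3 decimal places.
-0.612

End-effector x-axis (col 0 of R) = (-0.6124,-0.6124,0.5000)
R[0][0] = -0.6124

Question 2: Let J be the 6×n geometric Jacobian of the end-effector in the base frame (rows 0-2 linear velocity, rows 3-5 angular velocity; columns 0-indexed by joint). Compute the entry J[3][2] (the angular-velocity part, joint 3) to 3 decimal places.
axis z_2 = (0.7071,-0.7071,0.0000); lever o_n−o_2 = (0.2842,-3.9584,1.5000)
cross product → J_v[:, 2] = (-1.0607,-1.0607,-2.5981)
J_ω[:, 2] = z_2
entry J[3][2] = 0.7071

0.707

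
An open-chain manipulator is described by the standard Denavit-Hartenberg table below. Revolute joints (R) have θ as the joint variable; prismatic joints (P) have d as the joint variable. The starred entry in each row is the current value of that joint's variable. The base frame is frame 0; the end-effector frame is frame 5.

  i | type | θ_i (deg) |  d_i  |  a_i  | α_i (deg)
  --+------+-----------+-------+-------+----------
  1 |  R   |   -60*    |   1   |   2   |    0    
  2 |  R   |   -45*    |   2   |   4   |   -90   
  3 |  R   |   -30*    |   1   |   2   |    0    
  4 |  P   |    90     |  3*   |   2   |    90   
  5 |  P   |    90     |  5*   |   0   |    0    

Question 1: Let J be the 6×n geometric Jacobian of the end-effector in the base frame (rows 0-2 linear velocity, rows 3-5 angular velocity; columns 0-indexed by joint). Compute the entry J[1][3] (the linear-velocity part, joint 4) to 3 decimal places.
prismatic axis z_3 = (0.9659,-0.2588,0.0000)
J_v[:, 3] = z_3; J_ω[:, 3] = (0,0,0)
entry J[1][3] = -0.2588

-0.259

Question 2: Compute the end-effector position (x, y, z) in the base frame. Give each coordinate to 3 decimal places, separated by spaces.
after link 1: o_1 = (1.0000, -1.7321, 1.0000)
after link 2: o_2 = (-0.0353, -5.5958, 3.0000)
after link 3: o_3 = (0.4824, -7.5276, 4.0000)
after link 4: o_4 = (3.1213, -9.2700, 2.2679)
after link 5: o_5 = (2.0006, -13.4526, 4.7679)

2.001 -13.453 4.768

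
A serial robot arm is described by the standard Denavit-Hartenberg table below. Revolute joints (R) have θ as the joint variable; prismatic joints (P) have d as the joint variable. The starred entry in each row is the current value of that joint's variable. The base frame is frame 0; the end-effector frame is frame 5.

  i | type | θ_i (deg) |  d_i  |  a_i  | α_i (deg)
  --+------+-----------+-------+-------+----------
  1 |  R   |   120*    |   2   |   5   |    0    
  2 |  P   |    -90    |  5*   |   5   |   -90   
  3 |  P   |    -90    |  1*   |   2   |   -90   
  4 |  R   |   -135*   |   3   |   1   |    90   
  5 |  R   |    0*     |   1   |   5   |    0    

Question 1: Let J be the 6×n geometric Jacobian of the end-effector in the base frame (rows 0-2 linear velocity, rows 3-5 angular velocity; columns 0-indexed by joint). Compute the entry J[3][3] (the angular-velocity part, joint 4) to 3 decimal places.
0.866

axis z_3 = (0.8660,0.5000,-0.0000); lever o_n−o_3 = (0.8303,4.5619,-4.9497)
cross product → J_v[:, 3] = (-2.4749,4.2866,3.5355)
J_ω[:, 3] = z_3
entry J[3][3] = 0.8660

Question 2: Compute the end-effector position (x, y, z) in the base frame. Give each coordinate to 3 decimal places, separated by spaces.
2.160 12.258 4.050

after link 1: o_1 = (-2.5000, 4.3301, 2.0000)
after link 2: o_2 = (1.8301, 6.8301, 7.0000)
after link 3: o_3 = (1.3301, 7.6962, 9.0000)
after link 4: o_4 = (3.5746, 9.8085, 8.2929)
after link 5: o_5 = (2.1604, 12.2580, 4.0503)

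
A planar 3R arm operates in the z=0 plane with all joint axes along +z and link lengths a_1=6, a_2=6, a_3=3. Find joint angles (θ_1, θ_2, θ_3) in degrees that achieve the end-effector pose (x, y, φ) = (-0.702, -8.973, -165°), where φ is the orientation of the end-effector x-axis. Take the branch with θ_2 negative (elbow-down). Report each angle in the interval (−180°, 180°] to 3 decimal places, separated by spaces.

-30.005 -89.996 -44.999

wrist centre = target − a_3·(cos φ, sin φ) = (2.1958, -8.1965)
cos θ_2 = (72.0048−6²−6²)/(2·6·6) = 0.0001; θ_2 = -89.9962° (elbow-down)
β = atan2(-8.1965,2.1958) = -75.0031°; ψ = atan2(-6.0000,6.0004) = -44.9981°
θ_1 = β − ψ = -30.0050°
θ_3 = φ − θ_1 − θ_2 = -44.9988° (wrapped to (-180°,180°])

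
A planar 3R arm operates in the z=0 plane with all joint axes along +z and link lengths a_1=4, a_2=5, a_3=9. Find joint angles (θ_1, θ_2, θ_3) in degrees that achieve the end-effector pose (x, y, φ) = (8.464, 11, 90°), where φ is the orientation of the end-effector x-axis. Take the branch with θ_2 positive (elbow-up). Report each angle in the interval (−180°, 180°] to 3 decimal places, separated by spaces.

-3.413 30.005 63.408

wrist centre = target − a_3·(cos φ, sin φ) = (8.4640, 2.0000)
cos θ_2 = (75.6393−4²−5²)/(2·4·5) = 0.8660; θ_2 = 30.0049° (elbow-up)
β = atan2(2.0000,8.4640) = 13.2948°; ψ = atan2(2.5004,8.3299) = 16.7081°
θ_1 = β − ψ = -3.4132°
θ_3 = φ − θ_1 − θ_2 = 63.4083° (wrapped to (-180°,180°])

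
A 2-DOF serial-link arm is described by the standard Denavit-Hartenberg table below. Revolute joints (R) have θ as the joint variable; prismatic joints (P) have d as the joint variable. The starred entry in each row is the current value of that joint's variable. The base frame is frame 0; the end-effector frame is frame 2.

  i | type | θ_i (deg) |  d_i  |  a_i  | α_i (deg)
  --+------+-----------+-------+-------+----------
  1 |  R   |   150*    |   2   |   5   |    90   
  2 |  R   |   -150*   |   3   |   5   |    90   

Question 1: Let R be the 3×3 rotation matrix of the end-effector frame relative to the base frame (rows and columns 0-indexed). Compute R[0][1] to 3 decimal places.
End-effector y-axis (col 1 of R) = (0.5000,0.8660,0.0000)
R[0][1] = 0.5000

0.500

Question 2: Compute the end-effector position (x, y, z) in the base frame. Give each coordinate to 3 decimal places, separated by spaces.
0.920 2.933 -0.500

after link 1: o_1 = (-4.3301, 2.5000, 2.0000)
after link 2: o_2 = (0.9199, 2.9330, -0.5000)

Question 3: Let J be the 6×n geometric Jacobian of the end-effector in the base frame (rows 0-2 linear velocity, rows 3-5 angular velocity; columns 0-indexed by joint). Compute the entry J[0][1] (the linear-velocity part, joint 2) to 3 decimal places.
axis z_1 = (0.5000,0.8660,0.0000); lever o_n−o_1 = (5.2500,0.4330,-2.5000)
cross product → J_v[:, 1] = (-2.1651,1.2500,-4.3301)
J_ω[:, 1] = z_1
entry J[0][1] = -2.1651

-2.165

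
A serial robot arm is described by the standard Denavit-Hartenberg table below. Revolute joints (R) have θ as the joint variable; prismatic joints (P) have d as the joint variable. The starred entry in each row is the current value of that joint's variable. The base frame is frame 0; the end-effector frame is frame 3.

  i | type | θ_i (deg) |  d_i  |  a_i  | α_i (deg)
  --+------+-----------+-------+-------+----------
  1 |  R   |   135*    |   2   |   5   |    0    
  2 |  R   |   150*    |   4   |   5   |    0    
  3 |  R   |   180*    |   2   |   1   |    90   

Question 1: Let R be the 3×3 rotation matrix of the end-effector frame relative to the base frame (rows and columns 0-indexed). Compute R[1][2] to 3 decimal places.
End-effector z-axis (col 2 of R) = (0.9659,0.2588,0.0000)
R[1][2] = 0.2588

0.259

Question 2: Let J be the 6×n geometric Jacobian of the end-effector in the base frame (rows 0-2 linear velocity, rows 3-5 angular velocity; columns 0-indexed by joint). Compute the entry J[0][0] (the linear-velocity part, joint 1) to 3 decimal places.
0.328

axis z_0 = ẑ; lever o_n−o_0 = (-2.5003,-0.3282,8.0000)
cross product → J_v[:, 0] = (0.3282,-2.5003,0.0000)
J_ω[:, 0] = z_0
entry J[0][0] = 0.3282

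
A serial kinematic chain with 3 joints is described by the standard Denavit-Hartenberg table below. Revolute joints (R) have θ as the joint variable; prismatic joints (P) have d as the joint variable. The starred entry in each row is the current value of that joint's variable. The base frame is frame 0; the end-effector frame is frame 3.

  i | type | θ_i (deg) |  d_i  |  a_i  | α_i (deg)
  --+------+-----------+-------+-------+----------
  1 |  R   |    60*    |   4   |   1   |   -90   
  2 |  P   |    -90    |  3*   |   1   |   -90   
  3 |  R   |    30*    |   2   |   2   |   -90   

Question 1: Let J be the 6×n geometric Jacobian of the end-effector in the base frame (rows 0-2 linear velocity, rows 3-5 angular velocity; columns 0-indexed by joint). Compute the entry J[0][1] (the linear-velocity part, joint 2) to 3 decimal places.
-0.866

prismatic axis z_1 = (-0.8660,0.5000,0.0000)
J_v[:, 1] = z_1; J_ω[:, 1] = (0,0,0)
entry J[0][1] = -0.8660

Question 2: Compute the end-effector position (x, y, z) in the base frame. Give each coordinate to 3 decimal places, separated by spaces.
-0.232 3.598 6.732

after link 1: o_1 = (0.5000, 0.8660, 4.0000)
after link 2: o_2 = (-2.0981, 2.3660, 5.0000)
after link 3: o_3 = (-0.2321, 3.5981, 6.7321)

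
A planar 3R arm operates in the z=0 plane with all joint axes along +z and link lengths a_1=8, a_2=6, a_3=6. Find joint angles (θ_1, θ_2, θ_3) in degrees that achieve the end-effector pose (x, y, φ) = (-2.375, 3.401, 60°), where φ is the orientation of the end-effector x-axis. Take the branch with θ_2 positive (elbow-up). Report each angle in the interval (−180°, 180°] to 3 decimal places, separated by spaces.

149.997 135.004 134.999

wrist centre = target − a_3·(cos φ, sin φ) = (-5.3750, -1.7952)
cos θ_2 = (32.1132−8²−6²)/(2·8·6) = -0.7072; θ_2 = 135.0038° (elbow-up)
β = atan2(-1.7952,-5.3750) = -161.5316°; ψ = atan2(4.2424,3.7571) = 48.4716°
θ_1 = β − ψ = -210.0032°
θ_3 = φ − θ_1 − θ_2 = 134.9993° (wrapped to (-180°,180°])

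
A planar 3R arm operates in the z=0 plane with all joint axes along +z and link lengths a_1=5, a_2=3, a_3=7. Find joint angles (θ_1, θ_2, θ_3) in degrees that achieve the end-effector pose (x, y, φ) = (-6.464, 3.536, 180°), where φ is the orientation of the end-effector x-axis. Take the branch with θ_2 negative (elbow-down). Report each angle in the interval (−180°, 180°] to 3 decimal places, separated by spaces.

117.769 -134.990 -162.779

wrist centre = target − a_3·(cos φ, sin φ) = (0.5360, 3.5360)
cos θ_2 = (12.7906−5²−3²)/(2·5·3) = -0.7070; θ_2 = -134.9897° (elbow-down)
β = atan2(3.5360,0.5360) = 81.3805°; ψ = atan2(-2.1217,2.8791) = -36.3881°
θ_1 = β − ψ = 117.7686°
θ_3 = φ − θ_1 − θ_2 = -162.7788° (wrapped to (-180°,180°])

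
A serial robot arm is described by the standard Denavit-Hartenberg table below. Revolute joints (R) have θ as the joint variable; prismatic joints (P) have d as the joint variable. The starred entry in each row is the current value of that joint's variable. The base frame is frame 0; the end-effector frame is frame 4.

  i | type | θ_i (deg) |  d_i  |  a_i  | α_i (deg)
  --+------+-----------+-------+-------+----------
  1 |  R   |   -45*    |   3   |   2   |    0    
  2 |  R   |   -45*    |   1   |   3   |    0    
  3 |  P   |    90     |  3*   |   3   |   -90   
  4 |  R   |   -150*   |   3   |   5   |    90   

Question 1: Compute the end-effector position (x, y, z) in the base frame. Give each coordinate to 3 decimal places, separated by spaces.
0.084 -1.414 9.500

after link 1: o_1 = (1.4142, -1.4142, 3.0000)
after link 2: o_2 = (1.4142, -4.4142, 4.0000)
after link 3: o_3 = (4.4142, -4.4142, 7.0000)
after link 4: o_4 = (0.0841, -1.4142, 9.5000)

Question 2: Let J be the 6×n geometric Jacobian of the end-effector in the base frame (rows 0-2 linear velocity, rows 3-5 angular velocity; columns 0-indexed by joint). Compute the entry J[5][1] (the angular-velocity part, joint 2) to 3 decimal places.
1.000

axis z_1 = (0.0000,0.0000,1.0000); lever o_n−o_1 = (-1.3301,0.0000,6.5000)
cross product → J_v[:, 1] = (0.0000,-1.3301,0.0000)
J_ω[:, 1] = z_1
entry J[5][1] = 1.0000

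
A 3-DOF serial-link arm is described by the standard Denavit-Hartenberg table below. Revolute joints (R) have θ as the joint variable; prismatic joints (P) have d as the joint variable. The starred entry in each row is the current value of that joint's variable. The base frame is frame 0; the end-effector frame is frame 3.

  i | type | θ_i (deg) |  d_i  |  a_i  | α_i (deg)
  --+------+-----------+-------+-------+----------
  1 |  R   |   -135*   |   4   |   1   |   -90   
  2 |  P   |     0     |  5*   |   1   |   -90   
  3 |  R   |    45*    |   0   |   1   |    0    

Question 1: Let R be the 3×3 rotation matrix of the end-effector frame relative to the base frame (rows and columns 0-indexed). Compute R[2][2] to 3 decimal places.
-1.000

End-effector z-axis (col 2 of R) = (0.0000,-0.0000,-1.0000)
R[2][2] = -1.0000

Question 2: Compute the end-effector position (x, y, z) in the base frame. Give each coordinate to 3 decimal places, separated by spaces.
1.121 -4.950 4.000

after link 1: o_1 = (-0.7071, -0.7071, 4.0000)
after link 2: o_2 = (2.1213, -4.9497, 4.0000)
after link 3: o_3 = (1.1213, -4.9497, 4.0000)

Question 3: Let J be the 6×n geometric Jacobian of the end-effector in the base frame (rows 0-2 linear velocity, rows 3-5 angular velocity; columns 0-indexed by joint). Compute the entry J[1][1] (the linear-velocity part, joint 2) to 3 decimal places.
-0.707

prismatic axis z_1 = (0.7071,-0.7071,0.0000)
J_v[:, 1] = z_1; J_ω[:, 1] = (0,0,0)
entry J[1][1] = -0.7071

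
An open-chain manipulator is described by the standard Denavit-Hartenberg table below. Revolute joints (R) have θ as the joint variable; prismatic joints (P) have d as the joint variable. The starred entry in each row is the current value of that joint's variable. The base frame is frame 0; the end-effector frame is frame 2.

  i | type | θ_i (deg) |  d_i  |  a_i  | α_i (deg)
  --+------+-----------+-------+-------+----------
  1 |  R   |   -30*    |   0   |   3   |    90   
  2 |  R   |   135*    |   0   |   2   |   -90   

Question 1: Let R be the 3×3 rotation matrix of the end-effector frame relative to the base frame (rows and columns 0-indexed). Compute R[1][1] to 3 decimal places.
End-effector y-axis (col 1 of R) = (0.5000,0.8660,-0.0000)
R[1][1] = 0.8660

0.866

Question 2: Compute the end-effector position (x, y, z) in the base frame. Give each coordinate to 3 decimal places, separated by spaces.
after link 1: o_1 = (2.5981, -1.5000, 0.0000)
after link 2: o_2 = (1.3733, -0.7929, 1.4142)

1.373 -0.793 1.414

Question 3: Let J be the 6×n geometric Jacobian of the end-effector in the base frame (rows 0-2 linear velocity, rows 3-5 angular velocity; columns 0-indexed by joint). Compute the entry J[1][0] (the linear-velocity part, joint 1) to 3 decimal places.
axis z_0 = ẑ; lever o_n−o_0 = (1.3733,-0.7929,1.4142)
cross product → J_v[:, 0] = (0.7929,1.3733,-0.0000)
J_ω[:, 0] = z_0
entry J[1][0] = 1.3733

1.373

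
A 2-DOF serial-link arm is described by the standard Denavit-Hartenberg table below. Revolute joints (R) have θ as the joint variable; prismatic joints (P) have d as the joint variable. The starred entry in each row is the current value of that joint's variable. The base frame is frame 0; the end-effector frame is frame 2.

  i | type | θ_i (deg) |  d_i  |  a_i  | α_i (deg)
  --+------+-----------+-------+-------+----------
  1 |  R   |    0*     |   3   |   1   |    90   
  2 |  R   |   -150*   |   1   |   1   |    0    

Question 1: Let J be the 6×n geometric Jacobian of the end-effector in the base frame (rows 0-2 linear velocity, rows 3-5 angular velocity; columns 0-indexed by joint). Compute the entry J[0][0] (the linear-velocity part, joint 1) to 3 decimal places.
1.000

axis z_0 = ẑ; lever o_n−o_0 = (0.1340,-1.0000,2.5000)
cross product → J_v[:, 0] = (1.0000,0.1340,-0.0000)
J_ω[:, 0] = z_0
entry J[0][0] = 1.0000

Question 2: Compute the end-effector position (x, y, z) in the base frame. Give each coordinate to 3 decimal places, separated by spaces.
0.134 -1.000 2.500

after link 1: o_1 = (1.0000, 0.0000, 3.0000)
after link 2: o_2 = (0.1340, -1.0000, 2.5000)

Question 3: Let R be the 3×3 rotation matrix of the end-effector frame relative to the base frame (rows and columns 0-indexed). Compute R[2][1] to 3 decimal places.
End-effector y-axis (col 1 of R) = (0.5000,-0.0000,-0.8660)
R[2][1] = -0.8660

-0.866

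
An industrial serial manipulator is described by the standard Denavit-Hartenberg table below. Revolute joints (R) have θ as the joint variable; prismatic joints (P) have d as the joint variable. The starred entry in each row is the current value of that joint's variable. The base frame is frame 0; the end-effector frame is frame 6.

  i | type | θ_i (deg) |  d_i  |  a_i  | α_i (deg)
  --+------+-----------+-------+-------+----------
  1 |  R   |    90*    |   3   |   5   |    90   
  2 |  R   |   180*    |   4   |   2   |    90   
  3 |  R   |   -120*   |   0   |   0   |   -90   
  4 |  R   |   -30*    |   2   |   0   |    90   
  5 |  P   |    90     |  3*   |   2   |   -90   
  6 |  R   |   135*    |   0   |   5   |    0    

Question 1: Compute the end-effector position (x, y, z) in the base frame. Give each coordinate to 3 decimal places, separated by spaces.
after link 1: o_1 = (0.0000, 5.0000, 3.0000)
after link 2: o_2 = (4.0000, 3.0000, 3.0000)
after link 3: o_3 = (4.0000, 3.0000, 3.0000)
after link 4: o_4 = (3.0000, 1.2679, 3.0000)
after link 5: o_5 = (3.2990, -1.2141, 5.5981)
after link 6: o_6 = (3.5359, 2.7316, 2.5362)

3.536 2.732 2.536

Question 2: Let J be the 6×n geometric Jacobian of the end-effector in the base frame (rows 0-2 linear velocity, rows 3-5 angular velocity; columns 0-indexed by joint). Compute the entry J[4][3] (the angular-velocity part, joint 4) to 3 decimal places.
axis z_3 = (-0.5000,-0.8660,0.0000); lever o_n−o_3 = (-0.4641,-0.2684,-0.4638)
cross product → J_v[:, 3] = (0.4017,-0.2319,-0.2678)
J_ω[:, 3] = z_3
entry J[4][3] = -0.8660

-0.866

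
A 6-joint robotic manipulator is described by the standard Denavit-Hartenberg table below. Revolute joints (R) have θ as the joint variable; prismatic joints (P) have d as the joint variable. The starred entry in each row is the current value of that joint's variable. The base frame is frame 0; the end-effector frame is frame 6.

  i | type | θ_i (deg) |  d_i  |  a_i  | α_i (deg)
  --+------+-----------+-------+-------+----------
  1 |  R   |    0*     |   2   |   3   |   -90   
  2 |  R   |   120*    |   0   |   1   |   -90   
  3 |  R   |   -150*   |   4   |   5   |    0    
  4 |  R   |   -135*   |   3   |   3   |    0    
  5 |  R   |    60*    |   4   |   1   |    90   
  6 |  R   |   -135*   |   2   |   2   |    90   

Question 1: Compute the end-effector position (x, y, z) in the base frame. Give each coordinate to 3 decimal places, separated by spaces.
-4.878 -1.519 7.526

after link 1: o_1 = (3.0000, 0.0000, 2.0000)
after link 2: o_2 = (2.5000, 0.0000, 1.1340)
after link 3: o_3 = (1.2010, 2.5000, 6.8840)
after link 4: o_4 = (-1.7853, -0.3978, 7.7115)
after link 5: o_5 = (-4.8959, -1.1049, 10.3239)
after link 6: o_6 = (-4.8783, -1.5191, 7.5260)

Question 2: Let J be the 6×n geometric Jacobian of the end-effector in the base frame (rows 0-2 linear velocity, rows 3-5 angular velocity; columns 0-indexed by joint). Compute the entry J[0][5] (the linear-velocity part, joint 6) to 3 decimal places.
1.725

axis z_5 = (-0.3536,-0.7071,-0.6124); lever o_n−o_5 = (0.0176,-0.4142,-2.7979)
cross product → J_v[:, 5] = (1.7247,-1.0000,0.1589)
J_ω[:, 5] = z_5
entry J[0][5] = 1.7247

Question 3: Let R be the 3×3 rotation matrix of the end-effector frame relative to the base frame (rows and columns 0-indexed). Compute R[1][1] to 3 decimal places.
-0.707

End-effector y-axis (col 1 of R) = (-0.3536,-0.7071,-0.6124)
R[1][1] = -0.7071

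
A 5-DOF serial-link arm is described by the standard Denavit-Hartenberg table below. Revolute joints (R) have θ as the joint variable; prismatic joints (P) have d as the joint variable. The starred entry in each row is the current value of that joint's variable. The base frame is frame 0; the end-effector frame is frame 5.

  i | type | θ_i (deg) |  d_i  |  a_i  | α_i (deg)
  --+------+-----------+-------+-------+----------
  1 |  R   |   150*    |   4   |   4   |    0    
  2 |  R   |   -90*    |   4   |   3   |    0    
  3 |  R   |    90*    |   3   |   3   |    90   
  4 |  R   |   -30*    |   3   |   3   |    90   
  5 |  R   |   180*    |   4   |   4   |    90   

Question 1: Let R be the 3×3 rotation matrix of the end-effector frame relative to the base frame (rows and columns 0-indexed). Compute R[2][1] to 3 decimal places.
-0.866

End-effector y-axis (col 1 of R) = (0.4330,-0.2500,-0.8660)
R[2][1] = -0.8660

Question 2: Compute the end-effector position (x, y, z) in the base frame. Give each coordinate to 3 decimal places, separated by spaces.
after link 1: o_1 = (-3.4641, 2.0000, 4.0000)
after link 2: o_2 = (-1.9641, 4.5981, 8.0000)
after link 3: o_3 = (-4.5622, 6.0981, 11.0000)
after link 4: o_4 = (-5.3122, 9.9952, 9.5000)
after link 5: o_5 = (-0.5801, 7.2631, 8.0359)

-0.580 7.263 8.036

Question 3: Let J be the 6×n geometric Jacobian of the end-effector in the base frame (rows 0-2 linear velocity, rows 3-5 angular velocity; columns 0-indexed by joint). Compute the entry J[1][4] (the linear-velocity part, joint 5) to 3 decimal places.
axis z_4 = (0.4330,-0.2500,-0.8660); lever o_n−o_4 = (4.7321,-2.7321,-1.4641)
cross product → J_v[:, 4] = (-2.0000,-3.4641,0.0000)
J_ω[:, 4] = z_4
entry J[1][4] = -3.4641

-3.464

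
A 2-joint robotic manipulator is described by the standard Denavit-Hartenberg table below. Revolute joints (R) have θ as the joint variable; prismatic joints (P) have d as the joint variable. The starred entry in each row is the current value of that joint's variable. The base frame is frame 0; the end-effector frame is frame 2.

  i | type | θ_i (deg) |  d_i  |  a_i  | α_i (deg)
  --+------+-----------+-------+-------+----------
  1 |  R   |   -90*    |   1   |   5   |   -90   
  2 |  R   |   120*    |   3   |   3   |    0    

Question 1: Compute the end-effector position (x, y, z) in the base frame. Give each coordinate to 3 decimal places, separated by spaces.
3.000 -3.500 -1.598

after link 1: o_1 = (0.0000, -5.0000, 1.0000)
after link 2: o_2 = (3.0000, -3.5000, -1.5981)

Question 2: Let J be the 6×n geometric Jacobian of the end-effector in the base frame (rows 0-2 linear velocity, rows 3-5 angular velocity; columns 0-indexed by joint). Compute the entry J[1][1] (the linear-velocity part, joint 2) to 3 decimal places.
2.598

axis z_1 = (1.0000,0.0000,0.0000); lever o_n−o_1 = (3.0000,1.5000,-2.5981)
cross product → J_v[:, 1] = (-0.0000,2.5981,1.5000)
J_ω[:, 1] = z_1
entry J[1][1] = 2.5981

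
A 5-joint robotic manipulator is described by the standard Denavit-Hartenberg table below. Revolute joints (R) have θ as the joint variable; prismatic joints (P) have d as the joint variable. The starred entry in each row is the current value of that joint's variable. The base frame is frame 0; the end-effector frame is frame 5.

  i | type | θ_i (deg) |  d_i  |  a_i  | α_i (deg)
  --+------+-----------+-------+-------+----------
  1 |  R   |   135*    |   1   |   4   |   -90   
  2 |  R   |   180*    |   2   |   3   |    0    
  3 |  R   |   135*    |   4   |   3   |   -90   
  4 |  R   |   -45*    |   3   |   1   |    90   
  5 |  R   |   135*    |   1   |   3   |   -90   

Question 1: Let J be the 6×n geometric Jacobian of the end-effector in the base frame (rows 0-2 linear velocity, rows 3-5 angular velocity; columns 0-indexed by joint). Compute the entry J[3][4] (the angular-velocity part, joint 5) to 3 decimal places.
-0.146

axis z_4 = (-0.1464,-0.8536,-0.5000); lever o_n−o_4 = (0.6036,0.5178,-3.0607)
cross product → J_v[:, 4] = (2.8713,-0.7500,0.4393)
J_ω[:, 4] = z_4
entry J[3][4] = -0.1464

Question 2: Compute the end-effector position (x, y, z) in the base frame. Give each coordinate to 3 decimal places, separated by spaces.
after link 1: o_1 = (-2.8284, 2.8284, 1.0000)
after link 2: o_2 = (-2.1213, -0.7071, 1.0000)
after link 3: o_3 = (-6.4497, -2.0355, 3.1213)
after link 4: o_4 = (-8.8033, -0.6820, 1.5000)
after link 5: o_5 = (-8.1997, -0.1642, -1.5607)

-8.200 -0.164 -1.561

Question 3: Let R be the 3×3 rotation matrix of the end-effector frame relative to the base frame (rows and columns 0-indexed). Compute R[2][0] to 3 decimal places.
-0.854

End-effector x-axis (col 0 of R) = (0.2500,0.4571,-0.8536)
R[2][0] = -0.8536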